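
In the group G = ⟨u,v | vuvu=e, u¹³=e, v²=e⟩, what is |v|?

Compute successive powers until reaching e:
  v¹ = v, v² = e.
The smallest positive k with vᵏ = e is 2.

Answer: 2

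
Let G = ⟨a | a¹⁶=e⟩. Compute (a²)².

Compute successive powers of (a²), reducing at each step:
  (a²)²: (a²) · a² = a⁴

Answer: a⁴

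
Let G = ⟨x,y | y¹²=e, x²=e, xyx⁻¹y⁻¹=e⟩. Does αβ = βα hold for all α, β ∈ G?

Each pair of generators commutes: x·y = xy = y·x. Since the generators pairwise commute, every element of G commutes with every other, so G is abelian.

Answer: Yes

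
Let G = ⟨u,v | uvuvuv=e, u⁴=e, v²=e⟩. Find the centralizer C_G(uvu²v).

⟨uvu²v⟩ ⊆ C_G(uvu²v) since powers of uvu²v commute with uvu²v; so |C_G(uvu²v)| ≥ |⟨uvu²v⟩| = 2.
By orbit–stabilizer, |C_G(uvu²v)| = |G| / |conj. class of uvu²v| = 24 / 6 = 4.
The 4 elements commuting with uvu²v are {e, u², uvu²v, u³vu²v}.

Answer: {e, u², uvu²v, u³vu²v}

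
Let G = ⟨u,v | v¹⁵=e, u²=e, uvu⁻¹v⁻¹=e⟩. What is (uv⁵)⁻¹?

The order of (uv⁵) is 6 (smallest k with (uv⁵)ᵏ = e), so (uv⁵)⁻¹ = (uv⁵)⁵ = uv¹⁰.
Check: (uv⁵) · (uv¹⁰) → (uv⁵) · u = v⁵;   (v⁵) · v¹⁰ = e, giving e as required.

Answer: uv¹⁰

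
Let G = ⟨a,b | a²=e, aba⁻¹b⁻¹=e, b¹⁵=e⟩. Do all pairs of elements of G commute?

Each pair of generators commutes: a·b = ab = b·a. Since the generators pairwise commute, every element of G commutes with every other, so G is abelian.

Answer: Yes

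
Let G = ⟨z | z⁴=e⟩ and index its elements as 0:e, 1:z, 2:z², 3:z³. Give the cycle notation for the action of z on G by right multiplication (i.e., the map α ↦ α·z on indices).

(0 1 2 3)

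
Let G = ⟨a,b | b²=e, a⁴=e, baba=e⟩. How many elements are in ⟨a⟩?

|⟨a⟩| equals the order of a. Compute successive powers until reaching e:
  a¹ = a, a² = a², a³ = a³, a⁴ = e.
The smallest positive k with aᵏ = e is 4, so |⟨a⟩| = 4.

Answer: 4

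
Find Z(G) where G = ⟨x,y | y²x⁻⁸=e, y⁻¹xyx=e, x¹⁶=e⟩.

An element z ∈ Z(G) iff z commutes with every generator.
For example x⁸ is central: (x⁸)·x = x⁹ = x·(x⁸); (x⁸)·y = y⁻¹ = y·(x⁸).
Whereas x ∉ Z(G) since x·y = xy ≠ x⁷y⁻¹ = y·x.
Checking each of the 32 elements this way gives Z(G) = {e, x⁸}, of order 2.

Answer: {e, x⁸}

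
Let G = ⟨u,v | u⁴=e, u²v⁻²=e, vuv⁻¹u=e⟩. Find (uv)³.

Compute successive powers of (uv), reducing at each step:
  (uv)²: (uv) · u = v;   v · v = u²
  (uv)³: (u²) · u = u³;   (u³) · v = uv⁻¹

Answer: uv⁻¹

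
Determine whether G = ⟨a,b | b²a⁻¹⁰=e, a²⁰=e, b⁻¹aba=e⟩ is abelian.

a·b = ab but b·a = a⁹b⁻¹, so a·b ≠ b·a and G is not abelian.

Answer: No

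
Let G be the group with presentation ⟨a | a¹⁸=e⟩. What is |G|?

G is generated by a single element, so G is cyclic. The relator gives a¹⁸ = e and no smaller power is forced to be e, so the 18 powers {a, e, a², a³, a⁴, a⁵, a⁶, a⁷, a⁸, a⁹, a¹², a¹³, a¹¹, a¹⁰, a¹⁴, a¹⁵, a¹⁶, a¹⁷} are distinct. Hence |G| = 18.

Answer: 18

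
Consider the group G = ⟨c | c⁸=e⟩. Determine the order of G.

G is generated by a single element, so G is cyclic. The relator gives c⁸ = e and no smaller power is forced to be e, so the 8 powers {c, e, c², c³, c⁴, c⁵, c⁶, c⁷} are distinct. Hence |G| = 8.

Answer: 8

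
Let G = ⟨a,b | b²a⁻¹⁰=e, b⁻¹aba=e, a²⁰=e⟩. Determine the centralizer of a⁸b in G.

⟨a⁸b⟩ ⊆ C_G(a⁸b) since powers of a⁸b commute with a⁸b; so |C_G(a⁸b)| ≥ |⟨a⁸b⟩| = 4.
By orbit–stabilizer, |C_G(a⁸b)| = |G| / |conj. class of a⁸b| = 40 / 10 = 4.
The 4 elements commuting with a⁸b are {e, a¹⁰, a⁸b, a⁸b⁻¹}.

Answer: {e, a¹⁰, a⁸b, a⁸b⁻¹}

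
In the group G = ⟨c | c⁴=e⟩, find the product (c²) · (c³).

Compute (c²) · (c³) by multiplying left to right and reducing via the relations at each step:
  (c²) · c³ = c

Answer: c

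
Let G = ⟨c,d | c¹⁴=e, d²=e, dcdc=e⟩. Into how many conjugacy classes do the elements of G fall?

The conjugacy classes (representative and size) are:
  [e] (size 1), [c¹³] (size 2), [c²] (size 2), [c³] (size 2), [c¹⁰] (size 2), [c⁵] (size 2), [c⁸] (size 2), [c⁷] (size 1), [c⁶d] (size 7), [c⁹d] (size 7).
Class equation: 1 + 2 + 2 + 2 + 2 + 2 + 2 + 1 + 7 + 7 = 28 = |G|. So G has 10 conjugacy classes.

Answer: 10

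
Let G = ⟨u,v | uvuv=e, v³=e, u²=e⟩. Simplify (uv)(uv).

Compute (uv) · (uv) by multiplying left to right and reducing via the relations at each step:
  (uv) · u = v²
  (v²) · v = e

Answer: e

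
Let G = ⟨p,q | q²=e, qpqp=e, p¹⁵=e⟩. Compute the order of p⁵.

Compute successive powers until reaching e:
  (p⁵)¹ = p⁵, (p⁵)² = p¹⁰, (p⁵)³ = e.
The smallest positive k with (p⁵)ᵏ = e is 3.

Answer: 3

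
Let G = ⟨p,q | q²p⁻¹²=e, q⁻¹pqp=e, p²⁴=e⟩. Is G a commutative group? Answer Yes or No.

p·q = pq but q·p = p¹¹q⁻¹, so p·q ≠ q·p and G is not abelian.

Answer: No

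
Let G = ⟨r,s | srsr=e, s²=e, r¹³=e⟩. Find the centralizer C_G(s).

⟨s⟩ ⊆ C_G(s) since powers of s commute with s; so |C_G(s)| ≥ |⟨s⟩| = 2.
By orbit–stabilizer, |C_G(s)| = |G| / |conj. class of s| = 26 / 13 = 2.
The 2 elements commuting with s are {e, s}.

Answer: {e, s}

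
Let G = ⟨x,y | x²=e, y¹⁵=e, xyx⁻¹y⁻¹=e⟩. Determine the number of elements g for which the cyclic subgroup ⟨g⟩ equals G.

G is cyclic of order 30. An element generates G iff its order is 30, and a cyclic group of order 30 has exactly φ(30) = 8 such elements.

Answer: 8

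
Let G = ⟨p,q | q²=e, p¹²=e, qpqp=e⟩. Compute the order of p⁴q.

Compute successive powers until reaching e:
  (p⁴q)¹ = p⁴q, (p⁴q)² = e.
The smallest positive k with (p⁴q)ᵏ = e is 2.

Answer: 2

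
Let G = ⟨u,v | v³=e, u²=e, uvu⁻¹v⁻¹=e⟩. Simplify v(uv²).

Compute v · (uv²) by multiplying left to right and reducing via the relations at each step:
  v · u = uv
  (uv) · v² = u

Answer: u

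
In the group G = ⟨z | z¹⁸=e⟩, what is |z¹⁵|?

Compute successive powers until reaching e:
  (z¹⁵)¹ = z¹⁵, (z¹⁵)² = z¹², (z¹⁵)³ = z⁹, (z¹⁵)⁴ = z⁶, (z¹⁵)⁵ = z³, (z¹⁵)⁶ = e.
The smallest positive k with (z¹⁵)ᵏ = e is 6.

Answer: 6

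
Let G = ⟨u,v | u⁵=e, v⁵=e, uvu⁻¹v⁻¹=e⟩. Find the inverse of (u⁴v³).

The order of (u⁴v³) is 5 (smallest k with (u⁴v³)ᵏ = e), so (u⁴v³)⁻¹ = (u⁴v³)⁴ = uv².
Check: (u⁴v³) · (uv²) → (u⁴v³) · u = v³;   (v³) · v² = e, giving e as required.

Answer: uv²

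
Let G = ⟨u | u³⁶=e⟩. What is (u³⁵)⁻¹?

The order of (u³⁵) is 36 (smallest k with (u³⁵)ᵏ = e), so (u³⁵)⁻¹ = (u³⁵)³⁵ = u.
Check: (u³⁵) · u → (u³⁵) · u = e, giving e as required.

Answer: u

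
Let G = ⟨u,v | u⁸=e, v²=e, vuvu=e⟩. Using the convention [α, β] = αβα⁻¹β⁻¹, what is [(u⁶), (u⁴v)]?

[(u⁶), (u⁴v)] = (u⁶)·(u⁴v)·(u⁶)⁻¹·(u⁴v)⁻¹.
  (u⁶) · (u⁴v) = u²v
  (u²v) · (u²) = v
  v · (u⁴v) = u⁴

Answer: u⁴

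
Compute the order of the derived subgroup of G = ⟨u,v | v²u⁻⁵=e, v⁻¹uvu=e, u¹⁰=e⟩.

G' = [G, G] is generated by all commutators. The generator-pair commutators are: [u, v] = u².
The subgroup they normally generate is {e, u², u⁴, u⁶, u⁸}, of order 5.
Check: |G/G'| = 20/5 = 4 is the order of the abelianisation.

Answer: 5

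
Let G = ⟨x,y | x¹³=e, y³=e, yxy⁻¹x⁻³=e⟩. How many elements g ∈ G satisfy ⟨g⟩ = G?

⟨g⟩ = G would require ord(g) = |G| = 39, but the maximum element order in G is 13 < 39. So G is not cyclic and no single element generates it: the count is 0.

Answer: 0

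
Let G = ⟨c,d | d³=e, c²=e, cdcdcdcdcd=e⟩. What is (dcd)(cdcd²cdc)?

Compute (dcd) · (cdcd²cdc) by multiplying left to right and reducing via the relations at each step:
  (dcd) · c = dcdc
  (dcdc) · d = cd²cd²c
  (cd²cd²c) · c = cd²cd²
  (cd²cd²) · d² = cd²cd
  (cd²cd) · c = cd²cdc
  (cd²cdc) · d = cd²cdcd
  (cd²cdcd) · c = cdcd²cd²

Answer: cdcd²cd²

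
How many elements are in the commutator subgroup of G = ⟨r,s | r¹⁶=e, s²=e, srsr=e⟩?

G' = [G, G] is generated by all commutators. The generator-pair commutators are: [r, s] = r².
The subgroup they normally generate is {e, r², r⁴, r⁶, r⁸, r¹⁰, r¹², r¹⁴}, of order 8.
Check: |G/G'| = 32/8 = 4 is the order of the abelianisation.

Answer: 8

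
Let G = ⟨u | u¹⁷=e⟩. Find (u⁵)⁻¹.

The order of (u⁵) is 17 (smallest k with (u⁵)ᵏ = e), so (u⁵)⁻¹ = (u⁵)¹⁶ = u¹².
Check: (u⁵) · (u¹²) → (u⁵) · u¹² = e, giving e as required.

Answer: u¹²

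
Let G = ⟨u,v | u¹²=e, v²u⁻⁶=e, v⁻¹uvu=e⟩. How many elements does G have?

Enumerate words in the generators, reducing via the relations: the distinct elements are
  {e, u, v, uv, u², u³, u⁴, u⁵, u⁶, u⁷, u⁸, u⁹, u²v, u³v, u¹¹, u¹⁰, u⁴v, u⁵v, v⁻¹, uv⁻¹, u²v⁻¹, u³v⁻¹, u⁴v⁻¹, u⁵v⁻¹}.
No further products give new elements, so |G| = 24.

Answer: 24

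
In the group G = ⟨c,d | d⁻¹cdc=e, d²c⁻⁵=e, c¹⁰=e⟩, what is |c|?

Compute successive powers until reaching e:
  c¹ = c, c² = c², c³ = c³, c⁴ = c⁴, c⁵ = c⁵, c⁶ = c⁶, c⁷ = c⁷, c⁸ = c⁸, c⁹ = c⁹, c¹⁰ = e.
The smallest positive k with cᵏ = e is 10.

Answer: 10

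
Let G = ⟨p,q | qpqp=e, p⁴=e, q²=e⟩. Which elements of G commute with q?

⟨q⟩ ⊆ C_G(q) since powers of q commute with q; so |C_G(q)| ≥ |⟨q⟩| = 2.
By orbit–stabilizer, |C_G(q)| = |G| / |conj. class of q| = 8 / 2 = 4.
The 4 elements commuting with q are {e, p², q, p²q}.

Answer: {e, p², q, p²q}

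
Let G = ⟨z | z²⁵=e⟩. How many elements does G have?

G is generated by a single element, so G is cyclic. The relator gives z²⁵ = e and no smaller power is forced to be e, so the 25 powers {e, z, z², z³, z⁴, z⁵, z⁶, z⁷, z⁸, z⁹, z²², z²³, z²¹, z²⁰, z²⁴, z¹², z¹³, z¹¹, z¹⁰, z¹⁴, z¹⁵, z¹⁶, z¹⁷, z¹⁸, z¹⁹} are distinct. Hence |G| = 25.

Answer: 25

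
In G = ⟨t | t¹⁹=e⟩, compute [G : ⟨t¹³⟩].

First find ord(t¹³) by computing successive powers:
  (t¹³)¹ = t¹³, (t¹³)² = t⁷, (t¹³)³ = t, (t¹³)⁴ = t¹⁴, (t¹³)⁵ = t⁸, (t¹³)⁶ = t², (t¹³)⁷ = t¹⁵, (t¹³)⁸ = t⁹, (t¹³)⁹ = t³, (t¹³)¹⁰ = t¹⁶, (t¹³)¹¹ = t¹⁰, (t¹³)¹² = t⁴, (t¹³)¹³ = t¹⁷, (t¹³)¹⁴ = t¹¹, (t¹³)¹⁵ = t⁵, (t¹³)¹⁶ = t¹⁸, (t¹³)¹⁷ = t¹², (t¹³)¹⁸ = t⁶, (t¹³)¹⁹ = e.
So |⟨t¹³⟩| = ord(t¹³) = 19. With |G| = 19, by Lagrange [G : ⟨t¹³⟩] = 19/19 = 1.

Answer: 1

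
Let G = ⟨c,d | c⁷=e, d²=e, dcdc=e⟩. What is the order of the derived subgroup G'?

G' = [G, G] is generated by all commutators. The generator-pair commutators are: [c, d] = c².
The subgroup they normally generate is {e, c, c², c³, c⁴, c⁵, c⁶}, of order 7.
Check: |G/G'| = 14/7 = 2 is the order of the abelianisation.

Answer: 7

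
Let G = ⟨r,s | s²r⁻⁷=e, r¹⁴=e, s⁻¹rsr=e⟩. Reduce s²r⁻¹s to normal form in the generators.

Multiply left to right, reducing at each step:
  (r⁷) · r⁻¹ = r⁶
  (r⁶) · s = r⁶s

Answer: r⁶s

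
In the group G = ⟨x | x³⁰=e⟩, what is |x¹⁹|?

Compute successive powers until reaching e:
  (x¹⁹)¹ = x¹⁹, (x¹⁹)² = x⁸, (x¹⁹)³ = x²⁷, (x¹⁹)⁴ = x¹⁶, (x¹⁹)⁵ = x⁵, (x¹⁹)⁶ = x²⁴, (x¹⁹)⁷ = x¹³, (x¹⁹)⁸ = x², (x¹⁹)⁹ = x²¹, (x¹⁹)¹⁰ = x¹⁰, (x¹⁹)¹¹ = x²⁹, (x¹⁹)¹² = x¹⁸, (x¹⁹)¹³ = x⁷, (x¹⁹)¹⁴ = x²⁶, (x¹⁹)¹⁵ = x¹⁵, (x¹⁹)¹⁶ = x⁴, (x¹⁹)¹⁷ = x²³, (x¹⁹)¹⁸ = x¹², (x¹⁹)¹⁹ = x, (x¹⁹)²⁰ = x²⁰, (x¹⁹)²¹ = x⁹, (x¹⁹)²² = x²⁸, (x¹⁹)²³ = x¹⁷, (x¹⁹)²⁴ = x⁶, (x¹⁹)²⁵ = x²⁵, (x¹⁹)²⁶ = x¹⁴, (x¹⁹)²⁷ = x³, (x¹⁹)²⁸ = x²², (x¹⁹)²⁹ = x¹¹, (x¹⁹)³⁰ = e.
The smallest positive k with (x¹⁹)ᵏ = e is 30.

Answer: 30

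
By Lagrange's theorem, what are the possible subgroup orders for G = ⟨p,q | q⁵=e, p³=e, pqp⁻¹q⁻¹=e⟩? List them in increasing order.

|G| = 15 = 3 · 5. By Lagrange's theorem the order of any subgroup divides 15; the divisors of 15 are 1, 3, 5, 15.

Answer: 1, 3, 5, 15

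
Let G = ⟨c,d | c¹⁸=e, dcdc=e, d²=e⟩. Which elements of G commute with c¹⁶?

⟨c¹⁶⟩ ⊆ C_G(c¹⁶) since powers of c¹⁶ commute with c¹⁶; so |C_G(c¹⁶)| ≥ |⟨c¹⁶⟩| = 9.
By orbit–stabilizer, |C_G(c¹⁶)| = |G| / |conj. class of c¹⁶| = 36 / 2 = 18.
The 18 elements commuting with c¹⁶ are {e, c, c², c³, c⁴, c⁵, c⁶, c⁷, c⁸, c⁹, c¹⁰, c¹¹, c¹², c¹³, c¹⁴, c¹⁵, c¹⁶, c¹⁷}.

Answer: {e, c, c², c³, c⁴, c⁵, c⁶, c⁷, c⁸, c⁹, c¹⁰, c¹¹, c¹², c¹³, c¹⁴, c¹⁵, c¹⁶, c¹⁷}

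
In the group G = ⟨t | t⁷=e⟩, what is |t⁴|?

Compute successive powers until reaching e:
  (t⁴)¹ = t⁴, (t⁴)² = t, (t⁴)³ = t⁵, (t⁴)⁴ = t², (t⁴)⁵ = t⁶, (t⁴)⁶ = t³, (t⁴)⁷ = e.
The smallest positive k with (t⁴)ᵏ = e is 7.

Answer: 7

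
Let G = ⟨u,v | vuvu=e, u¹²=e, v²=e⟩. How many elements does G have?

Enumerate words in the generators, reducing via the relations: the distinct elements are
  {e, u, v, uv, u², u³, u⁴, u⁵, u⁶, u⁷, u⁸, u⁹, u²v, u³v, u¹¹, u¹⁰, u⁴v, u⁵v, u⁶v, u⁷v, u⁸v, u⁹v, u¹¹v, u¹⁰v}.
No further products give new elements, so |G| = 24.

Answer: 24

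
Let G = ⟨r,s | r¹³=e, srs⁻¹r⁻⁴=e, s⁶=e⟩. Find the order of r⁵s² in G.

Compute successive powers until reaching e:
  (r⁵s²)¹ = r⁵s², (r⁵s²)² = r⁷s⁴, (r⁵s²)³ = e.
The smallest positive k with (r⁵s²)ᵏ = e is 3.

Answer: 3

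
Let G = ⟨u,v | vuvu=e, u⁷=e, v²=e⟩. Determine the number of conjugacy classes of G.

The conjugacy classes (representative and size) are:
  [e] (size 1), [u⁶] (size 2), [u⁵] (size 2), [u⁴] (size 2), [uv] (size 7).
Class equation: 1 + 2 + 2 + 2 + 7 = 14 = |G|. So G has 5 conjugacy classes.

Answer: 5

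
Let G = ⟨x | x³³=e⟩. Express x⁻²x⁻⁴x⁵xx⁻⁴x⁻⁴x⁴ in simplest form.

Multiply left to right, reducing at each step:
  (x³¹) · x⁻⁴ = x²⁷
  (x²⁷) · x⁵ = x³²
  (x³²) · x = e
  e · x⁻⁴ = x²⁹
  (x²⁹) · x⁻⁴ = x²⁵
  (x²⁵) · x⁴ = x²⁹

Answer: x²⁹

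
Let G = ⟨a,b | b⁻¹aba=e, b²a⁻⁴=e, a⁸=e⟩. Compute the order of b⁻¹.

Compute successive powers until reaching e:
  (b⁻¹)¹ = b⁻¹, (b⁻¹)² = a⁴, (b⁻¹)³ = b, (b⁻¹)⁴ = e.
The smallest positive k with (b⁻¹)ᵏ = e is 4.

Answer: 4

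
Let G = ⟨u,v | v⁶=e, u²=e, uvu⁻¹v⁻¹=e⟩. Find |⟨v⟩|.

|⟨v⟩| equals the order of v. Compute successive powers until reaching e:
  v¹ = v, v² = v², v³ = v³, v⁴ = v⁴, v⁵ = v⁵, v⁶ = e.
The smallest positive k with vᵏ = e is 6, so |⟨v⟩| = 6.

Answer: 6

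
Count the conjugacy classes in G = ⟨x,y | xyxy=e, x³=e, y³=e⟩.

The conjugacy classes (representative and size) are:
  [e] (size 1), [yx²] (size 4), [y²x] (size 4), [x²y²] (size 3).
Class equation: 1 + 4 + 4 + 3 = 12 = |G|. So G has 4 conjugacy classes.

Answer: 4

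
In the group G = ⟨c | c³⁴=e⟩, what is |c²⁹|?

Compute successive powers until reaching e:
  (c²⁹)¹ = c²⁹, (c²⁹)² = c²⁴, (c²⁹)³ = c¹⁹, (c²⁹)⁴ = c¹⁴, (c²⁹)⁵ = c⁹, (c²⁹)⁶ = c⁴, (c²⁹)⁷ = c³³, (c²⁹)⁸ = c²⁸, (c²⁹)⁹ = c²³, (c²⁹)¹⁰ = c¹⁸, (c²⁹)¹¹ = c¹³, (c²⁹)¹² = c⁸, (c²⁹)¹³ = c³, (c²⁹)¹⁴ = c³², (c²⁹)¹⁵ = c²⁷, (c²⁹)¹⁶ = c²², (c²⁹)¹⁷ = c¹⁷, (c²⁹)¹⁸ = c¹², (c²⁹)¹⁹ = c⁷, (c²⁹)²⁰ = c², (c²⁹)²¹ = c³¹, (c²⁹)²² = c²⁶, (c²⁹)²³ = c²¹, (c²⁹)²⁴ = c¹⁶, (c²⁹)²⁵ = c¹¹, (c²⁹)²⁶ = c⁶, (c²⁹)²⁷ = c, (c²⁹)²⁸ = c³⁰, (c²⁹)²⁹ = c²⁵, (c²⁹)³⁰ = c²⁰, (c²⁹)³¹ = c¹⁵, (c²⁹)³² = c¹⁰, (c²⁹)³³ = c⁵, (c²⁹)³⁴ = e.
The smallest positive k with (c²⁹)ᵏ = e is 34.

Answer: 34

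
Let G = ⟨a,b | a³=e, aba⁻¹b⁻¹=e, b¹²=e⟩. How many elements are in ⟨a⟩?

|⟨a⟩| equals the order of a. Compute successive powers until reaching e:
  a¹ = a, a² = a², a³ = e.
The smallest positive k with aᵏ = e is 3, so |⟨a⟩| = 3.

Answer: 3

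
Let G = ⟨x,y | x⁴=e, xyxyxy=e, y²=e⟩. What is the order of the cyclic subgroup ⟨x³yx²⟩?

|⟨x³yx²⟩| equals the order of x³yx². Compute successive powers until reaching e:
  (x³yx²)¹ = x³yx², (x³yx²)² = x²yx, (x³yx²)³ = e.
The smallest positive k with (x³yx²)ᵏ = e is 3, so |⟨x³yx²⟩| = 3.

Answer: 3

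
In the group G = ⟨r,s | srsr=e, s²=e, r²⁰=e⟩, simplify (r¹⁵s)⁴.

Compute successive powers of (r¹⁵s), reducing at each step:
  (r¹⁵s)²: (r¹⁵s) · r¹⁵ = s;   s · s = e
  (r¹⁵s)³: e · r¹⁵ = r¹⁵;   (r¹⁵) · s = r¹⁵s
  (r¹⁵s)⁴: (r¹⁵s) · r¹⁵ = s;   s · s = e

Answer: e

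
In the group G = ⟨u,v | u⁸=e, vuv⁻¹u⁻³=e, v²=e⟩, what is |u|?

Compute successive powers until reaching e:
  u¹ = u, u² = u², u³ = u³, u⁴ = u⁴, u⁵ = u⁵, u⁶ = u⁶, u⁷ = u⁷, u⁸ = e.
The smallest positive k with uᵏ = e is 8.

Answer: 8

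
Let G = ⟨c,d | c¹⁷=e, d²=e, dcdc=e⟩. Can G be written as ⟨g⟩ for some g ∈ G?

Every cyclic group is abelian. But c·d = cd while d·c = c¹⁶d, so c·d ≠ d·c and G is not abelian. Hence G is not cyclic.

Answer: No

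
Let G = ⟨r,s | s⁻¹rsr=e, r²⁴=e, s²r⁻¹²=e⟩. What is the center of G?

An element z ∈ Z(G) iff z commutes with every generator.
For example r¹² is central: (r¹²)·r = r¹³ = r·(r¹²); (r¹²)·s = s⁻¹ = s·(r¹²).
Whereas r ∉ Z(G) since r·s = rs ≠ r¹¹s⁻¹ = s·r.
Checking each of the 48 elements this way gives Z(G) = {e, r¹²}, of order 2.

Answer: {e, r¹²}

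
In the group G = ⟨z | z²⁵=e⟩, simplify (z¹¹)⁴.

Compute successive powers of (z¹¹), reducing at each step:
  (z¹¹)²: (z¹¹) · z¹¹ = z²²
  (z¹¹)³: (z²²) · z¹¹ = z⁸
  (z¹¹)⁴: (z⁸) · z¹¹ = z¹⁹

Answer: z¹⁹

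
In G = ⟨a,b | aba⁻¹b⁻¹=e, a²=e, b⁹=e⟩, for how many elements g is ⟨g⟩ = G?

G is cyclic of order 18. An element generates G iff its order is 18, and a cyclic group of order 18 has exactly φ(18) = 6 such elements.

Answer: 6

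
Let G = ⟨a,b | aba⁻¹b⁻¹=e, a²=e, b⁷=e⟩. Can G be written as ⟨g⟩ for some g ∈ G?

|G| = 14. The element ab has order 14 (its powers give 14 distinct elements), so ⟨ab⟩ = G and G is cyclic.

Answer: Yes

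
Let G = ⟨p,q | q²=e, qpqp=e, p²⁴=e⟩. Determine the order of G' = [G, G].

G' = [G, G] is generated by all commutators. The generator-pair commutators are: [p, q] = p².
The subgroup they normally generate is {e, p², p⁴, p⁶, p⁸, p¹⁰, p¹², p¹⁴, p¹⁶, p¹⁸, p²⁰, p²²}, of order 12.
Check: |G/G'| = 48/12 = 4 is the order of the abelianisation.

Answer: 12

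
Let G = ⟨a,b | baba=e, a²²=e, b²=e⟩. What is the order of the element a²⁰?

Compute successive powers until reaching e:
  (a²⁰)¹ = a²⁰, (a²⁰)² = a¹⁸, (a²⁰)³ = a¹⁶, (a²⁰)⁴ = a¹⁴, (a²⁰)⁵ = a¹², (a²⁰)⁶ = a¹⁰, (a²⁰)⁷ = a⁸, (a²⁰)⁸ = a⁶, (a²⁰)⁹ = a⁴, (a²⁰)¹⁰ = a², (a²⁰)¹¹ = e.
The smallest positive k with (a²⁰)ᵏ = e is 11.

Answer: 11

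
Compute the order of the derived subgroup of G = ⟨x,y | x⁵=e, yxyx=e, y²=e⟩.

G' = [G, G] is generated by all commutators. The generator-pair commutators are: [x, y] = x².
The subgroup they normally generate is {e, x, x², x³, x⁴}, of order 5.
Check: |G/G'| = 10/5 = 2 is the order of the abelianisation.

Answer: 5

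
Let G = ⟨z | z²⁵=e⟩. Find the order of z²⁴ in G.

Compute successive powers until reaching e:
  (z²⁴)¹ = z²⁴, (z²⁴)² = z²³, (z²⁴)³ = z²², (z²⁴)⁴ = z²¹, (z²⁴)⁵ = z²⁰, (z²⁴)⁶ = z¹⁹, (z²⁴)⁷ = z¹⁸, (z²⁴)⁸ = z¹⁷, (z²⁴)⁹ = z¹⁶, (z²⁴)¹⁰ = z¹⁵, (z²⁴)¹¹ = z¹⁴, (z²⁴)¹² = z¹³, (z²⁴)¹³ = z¹², (z²⁴)¹⁴ = z¹¹, (z²⁴)¹⁵ = z¹⁰, (z²⁴)¹⁶ = z⁹, (z²⁴)¹⁷ = z⁸, (z²⁴)¹⁸ = z⁷, (z²⁴)¹⁹ = z⁶, (z²⁴)²⁰ = z⁵, (z²⁴)²¹ = z⁴, (z²⁴)²² = z³, (z²⁴)²³ = z², (z²⁴)²⁴ = z, (z²⁴)²⁵ = e.
The smallest positive k with (z²⁴)ᵏ = e is 25.

Answer: 25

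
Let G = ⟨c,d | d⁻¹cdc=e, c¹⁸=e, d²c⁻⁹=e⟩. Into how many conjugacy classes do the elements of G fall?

The conjugacy classes (representative and size) are:
  [e] (size 1), [c¹⁷] (size 2), [c¹⁶] (size 2), [c³] (size 2), [c¹⁴] (size 2), [c¹³] (size 2), [c¹²] (size 2), [c¹¹] (size 2), [c¹⁰] (size 2), [c⁹] (size 1), [c⁸d] (size 9), [cd] (size 9).
Class equation: 1 + 2 + 2 + 2 + 2 + 2 + 2 + 2 + 2 + 1 + 9 + 9 = 36 = |G|. So G has 12 conjugacy classes.

Answer: 12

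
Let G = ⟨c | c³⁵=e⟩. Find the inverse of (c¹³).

The order of (c¹³) is 35 (smallest k with (c¹³)ᵏ = e), so (c¹³)⁻¹ = (c¹³)³⁴ = c²².
Check: (c¹³) · (c²²) → (c¹³) · c²² = e, giving e as required.

Answer: c²²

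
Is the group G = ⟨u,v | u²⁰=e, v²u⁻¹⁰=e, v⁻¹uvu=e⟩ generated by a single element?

Every cyclic group is abelian. But u·v = uv while v·u = u⁹v⁻¹, so u·v ≠ v·u and G is not abelian. Hence G is not cyclic.

Answer: No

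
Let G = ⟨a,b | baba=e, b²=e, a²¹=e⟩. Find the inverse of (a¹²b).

The order of (a¹²b) is 2 (smallest k with (a¹²b)ᵏ = e), so (a¹²b)⁻¹ = (a¹²b)¹ = a¹²b.
Check: (a¹²b) · (a¹²b) → (a¹²b) · a¹² = b;   b · b = e, giving e as required.

Answer: a¹²b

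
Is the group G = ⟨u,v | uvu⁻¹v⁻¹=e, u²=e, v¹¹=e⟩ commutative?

Each pair of generators commutes: u·v = uv = v·u. Since the generators pairwise commute, every element of G commutes with every other, so G is abelian.

Answer: Yes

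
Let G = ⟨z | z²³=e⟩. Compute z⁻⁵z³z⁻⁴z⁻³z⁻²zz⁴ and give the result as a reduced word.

Multiply left to right, reducing at each step:
  (z¹⁸) · z³ = z²¹
  (z²¹) · z⁻⁴ = z¹⁷
  (z¹⁷) · z⁻³ = z¹⁴
  (z¹⁴) · z⁻² = z¹²
  (z¹²) · z = z¹³
  (z¹³) · z⁴ = z¹⁷

Answer: z¹⁷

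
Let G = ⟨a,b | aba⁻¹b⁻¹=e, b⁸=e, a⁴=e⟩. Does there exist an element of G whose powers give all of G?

|G| = 32, but the maximum element order in G is 8 < 32. No single element generates all of G, so G is not cyclic.

Answer: No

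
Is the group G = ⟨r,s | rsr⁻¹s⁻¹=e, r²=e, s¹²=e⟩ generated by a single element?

|G| = 24, but the maximum element order in G is 12 < 24. No single element generates all of G, so G is not cyclic.

Answer: No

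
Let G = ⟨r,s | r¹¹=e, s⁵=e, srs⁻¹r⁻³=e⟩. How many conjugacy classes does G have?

The conjugacy classes (representative and size) are:
  [e] (size 1), [r³] (size 5), [r⁶] (size 5), [r⁷s] (size 11), [r⁹s²] (size 11), [r⁷s³] (size 11), [r⁷s⁴] (size 11).
Class equation: 1 + 5 + 5 + 11 + 11 + 11 + 11 = 55 = |G|. So G has 7 conjugacy classes.

Answer: 7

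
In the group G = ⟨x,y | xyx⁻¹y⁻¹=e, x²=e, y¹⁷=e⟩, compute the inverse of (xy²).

The order of (xy²) is 34 (smallest k with (xy²)ᵏ = e), so (xy²)⁻¹ = (xy²)³³ = xy¹⁵.
Check: (xy²) · (xy¹⁵) → (xy²) · x = y²;   (y²) · y¹⁵ = e, giving e as required.

Answer: xy¹⁵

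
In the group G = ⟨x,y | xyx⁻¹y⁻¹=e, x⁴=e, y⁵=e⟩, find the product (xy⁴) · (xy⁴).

Compute (xy⁴) · (xy⁴) by multiplying left to right and reducing via the relations at each step:
  (xy⁴) · x = x²y⁴
  (x²y⁴) · y⁴ = x²y³

Answer: x²y³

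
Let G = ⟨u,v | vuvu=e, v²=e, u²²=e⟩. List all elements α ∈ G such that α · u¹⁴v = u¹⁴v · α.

⟨u¹⁴v⟩ ⊆ C_G(u¹⁴v) since powers of u¹⁴v commute with u¹⁴v; so |C_G(u¹⁴v)| ≥ |⟨u¹⁴v⟩| = 2.
By orbit–stabilizer, |C_G(u¹⁴v)| = |G| / |conj. class of u¹⁴v| = 44 / 11 = 4.
The 4 elements commuting with u¹⁴v are {e, u¹¹, u³v, u¹⁴v}.

Answer: {e, u¹¹, u³v, u¹⁴v}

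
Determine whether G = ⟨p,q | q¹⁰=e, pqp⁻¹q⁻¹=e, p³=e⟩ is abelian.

Each pair of generators commutes: p·q = pq = q·p. Since the generators pairwise commute, every element of G commutes with every other, so G is abelian.

Answer: Yes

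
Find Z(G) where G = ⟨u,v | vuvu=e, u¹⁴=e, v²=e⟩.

An element z ∈ Z(G) iff z commutes with every generator.
For example u⁷ is central: (u⁷)·u = u⁸ = u·(u⁷); (u⁷)·v = u⁷v = v·(u⁷).
Whereas u ∉ Z(G) since u·v = uv ≠ u¹³v = v·u.
Checking each of the 28 elements this way gives Z(G) = {e, u⁷}, of order 2.

Answer: {e, u⁷}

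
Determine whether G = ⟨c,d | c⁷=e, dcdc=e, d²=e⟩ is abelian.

c·d = cd but d·c = c⁶d, so c·d ≠ d·c and G is not abelian.

Answer: No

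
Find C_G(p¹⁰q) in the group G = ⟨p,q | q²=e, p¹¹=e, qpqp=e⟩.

⟨p¹⁰q⟩ ⊆ C_G(p¹⁰q) since powers of p¹⁰q commute with p¹⁰q; so |C_G(p¹⁰q)| ≥ |⟨p¹⁰q⟩| = 2.
By orbit–stabilizer, |C_G(p¹⁰q)| = |G| / |conj. class of p¹⁰q| = 22 / 11 = 2.
The 2 elements commuting with p¹⁰q are {e, p¹⁰q}.

Answer: {e, p¹⁰q}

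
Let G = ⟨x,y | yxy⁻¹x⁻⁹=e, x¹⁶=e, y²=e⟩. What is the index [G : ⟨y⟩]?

First find ord(y) by computing successive powers:
  y¹ = y, y² = e.
So |⟨y⟩| = ord(y) = 2. With |G| = 32, by Lagrange [G : ⟨y⟩] = 32/2 = 16.

Answer: 16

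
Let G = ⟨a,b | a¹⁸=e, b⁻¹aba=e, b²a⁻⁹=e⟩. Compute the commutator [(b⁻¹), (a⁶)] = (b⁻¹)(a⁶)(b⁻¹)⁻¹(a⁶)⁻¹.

[(b⁻¹), (a⁶)] = (b⁻¹)·(a⁶)·(b⁻¹)⁻¹·(a⁶)⁻¹.
  (b⁻¹) · (a⁶) = a³b
  (a³b) · b = a¹²
  (a¹²) · (a¹²) = a⁶

Answer: a⁶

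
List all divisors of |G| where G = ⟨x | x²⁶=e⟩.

|G| = 26 = 2 · 13. By Lagrange's theorem the order of any subgroup divides 26; the divisors of 26 are 1, 2, 13, 26.

Answer: 1, 2, 13, 26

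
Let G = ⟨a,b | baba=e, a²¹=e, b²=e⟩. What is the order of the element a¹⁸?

Compute successive powers until reaching e:
  (a¹⁸)¹ = a¹⁸, (a¹⁸)² = a¹⁵, (a¹⁸)³ = a¹², (a¹⁸)⁴ = a⁹, (a¹⁸)⁵ = a⁶, (a¹⁸)⁶ = a³, (a¹⁸)⁷ = e.
The smallest positive k with (a¹⁸)ᵏ = e is 7.

Answer: 7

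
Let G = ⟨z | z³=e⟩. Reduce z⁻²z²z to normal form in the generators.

Multiply left to right, reducing at each step:
  z · z² = e
  e · z = z

Answer: z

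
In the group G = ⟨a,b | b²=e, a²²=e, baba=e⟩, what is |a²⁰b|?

Compute successive powers until reaching e:
  (a²⁰b)¹ = a²⁰b, (a²⁰b)² = e.
The smallest positive k with (a²⁰b)ᵏ = e is 2.

Answer: 2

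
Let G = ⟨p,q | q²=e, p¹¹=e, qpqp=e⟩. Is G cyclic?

Every cyclic group is abelian. But p·q = pq while q·p = p¹⁰q, so p·q ≠ q·p and G is not abelian. Hence G is not cyclic.

Answer: No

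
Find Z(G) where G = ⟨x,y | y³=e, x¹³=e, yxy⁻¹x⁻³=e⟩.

An element z ∈ Z(G) iff z commutes with every generator.
For example e is central: e·x = x = x·e; e·y = y = y·e.
Whereas x ∉ Z(G) since x·y = xy ≠ x³y = y·x.
Checking each of the 39 elements this way gives Z(G) = {e}, of order 1.

Answer: {e}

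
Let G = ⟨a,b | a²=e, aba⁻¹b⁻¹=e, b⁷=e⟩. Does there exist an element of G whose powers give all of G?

|G| = 14. The element ab has order 14 (its powers give 14 distinct elements), so ⟨ab⟩ = G and G is cyclic.

Answer: Yes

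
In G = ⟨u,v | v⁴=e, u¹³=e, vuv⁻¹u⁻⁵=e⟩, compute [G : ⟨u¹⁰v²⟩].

First find ord(u¹⁰v²) by computing successive powers:
  (u¹⁰v²)¹ = u¹⁰v², (u¹⁰v²)² = e.
So |⟨u¹⁰v²⟩| = ord(u¹⁰v²) = 2. With |G| = 52, by Lagrange [G : ⟨u¹⁰v²⟩] = 52/2 = 26.

Answer: 26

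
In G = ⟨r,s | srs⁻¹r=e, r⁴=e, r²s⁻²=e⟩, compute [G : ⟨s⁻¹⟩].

First find ord(s⁻¹) by computing successive powers:
  (s⁻¹)¹ = s⁻¹, (s⁻¹)² = r², (s⁻¹)³ = s, (s⁻¹)⁴ = e.
So |⟨s⁻¹⟩| = ord(s⁻¹) = 4. With |G| = 8, by Lagrange [G : ⟨s⁻¹⟩] = 8/4 = 2.

Answer: 2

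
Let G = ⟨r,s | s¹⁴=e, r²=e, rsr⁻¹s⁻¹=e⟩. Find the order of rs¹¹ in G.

Compute successive powers until reaching e:
  (rs¹¹)¹ = rs¹¹, (rs¹¹)² = s⁸, (rs¹¹)³ = rs⁵, (rs¹¹)⁴ = s², (rs¹¹)⁵ = rs¹³, (rs¹¹)⁶ = s¹⁰, (rs¹¹)⁷ = rs⁷, (rs¹¹)⁸ = s⁴, (rs¹¹)⁹ = rs, (rs¹¹)¹⁰ = s¹², (rs¹¹)¹¹ = rs⁹, (rs¹¹)¹² = s⁶, (rs¹¹)¹³ = rs³, (rs¹¹)¹⁴ = e.
The smallest positive k with (rs¹¹)ᵏ = e is 14.

Answer: 14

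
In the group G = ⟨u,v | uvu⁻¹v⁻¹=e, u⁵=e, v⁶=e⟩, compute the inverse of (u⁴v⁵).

The order of (u⁴v⁵) is 30 (smallest k with (u⁴v⁵)ᵏ = e), so (u⁴v⁵)⁻¹ = (u⁴v⁵)²⁹ = uv.
Check: (u⁴v⁵) · (uv) → (u⁴v⁵) · u = v⁵;   (v⁵) · v = e, giving e as required.

Answer: uv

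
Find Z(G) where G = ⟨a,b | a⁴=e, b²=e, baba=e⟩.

An element z ∈ Z(G) iff z commutes with every generator.
For example a² is central: (a²)·a = a³ = a·(a²); (a²)·b = a²b = b·(a²).
Whereas a ∉ Z(G) since a·b = ab ≠ a³b = b·a.
Checking each of the 8 elements this way gives Z(G) = {e, a²}, of order 2.

Answer: {e, a²}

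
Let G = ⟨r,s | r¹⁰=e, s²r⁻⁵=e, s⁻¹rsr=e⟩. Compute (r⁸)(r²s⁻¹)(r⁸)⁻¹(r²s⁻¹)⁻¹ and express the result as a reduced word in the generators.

[(r⁸), (r²s⁻¹)] = (r⁸)·(r²s⁻¹)·(r⁸)⁻¹·(r²s⁻¹)⁻¹.
  (r⁸) · (r²s⁻¹) = s⁻¹
  (s⁻¹) · (r²) = r³s
  (r³s) · (r²s) = r⁶

Answer: r⁶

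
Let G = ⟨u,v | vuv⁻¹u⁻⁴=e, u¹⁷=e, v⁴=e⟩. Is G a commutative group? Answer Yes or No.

u·v = uv but v·u = u⁴v, so u·v ≠ v·u and G is not abelian.

Answer: No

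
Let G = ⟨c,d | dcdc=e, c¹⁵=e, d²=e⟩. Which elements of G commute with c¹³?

⟨c¹³⟩ ⊆ C_G(c¹³) since powers of c¹³ commute with c¹³; so |C_G(c¹³)| ≥ |⟨c¹³⟩| = 15.
By orbit–stabilizer, |C_G(c¹³)| = |G| / |conj. class of c¹³| = 30 / 2 = 15.
The 15 elements commuting with c¹³ are {e, c, c², c³, c⁴, c⁵, c⁶, c⁷, c⁸, c⁹, c¹⁰, c¹¹, c¹², c¹³, c¹⁴}.

Answer: {e, c, c², c³, c⁴, c⁵, c⁶, c⁷, c⁸, c⁹, c¹⁰, c¹¹, c¹², c¹³, c¹⁴}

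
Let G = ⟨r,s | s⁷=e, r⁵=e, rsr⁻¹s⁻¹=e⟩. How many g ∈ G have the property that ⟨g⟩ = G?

G is cyclic of order 35. An element generates G iff its order is 35, and a cyclic group of order 35 has exactly φ(35) = 24 such elements.

Answer: 24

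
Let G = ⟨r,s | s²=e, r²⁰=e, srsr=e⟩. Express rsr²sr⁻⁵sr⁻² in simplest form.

Multiply left to right, reducing at each step:
  r · s = rs
  (rs) · r² = r¹⁹s
  (r¹⁹s) · s = r¹⁹
  (r¹⁹) · r⁻⁵ = r¹⁴
  (r¹⁴) · s = r¹⁴s
  (r¹⁴s) · r⁻² = r¹⁶s

Answer: r¹⁶s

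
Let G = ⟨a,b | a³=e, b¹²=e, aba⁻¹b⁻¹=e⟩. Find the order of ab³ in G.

Compute successive powers until reaching e:
  (ab³)¹ = ab³, (ab³)² = a²b⁶, (ab³)³ = b⁹, (ab³)⁴ = a, (ab³)⁵ = a²b³, (ab³)⁶ = b⁶, (ab³)⁷ = ab⁹, (ab³)⁸ = a², (ab³)⁹ = b³, (ab³)¹⁰ = ab⁶, (ab³)¹¹ = a²b⁹, (ab³)¹² = e.
The smallest positive k with (ab³)ᵏ = e is 12.

Answer: 12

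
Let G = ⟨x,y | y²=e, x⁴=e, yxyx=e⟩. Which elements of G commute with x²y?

⟨x²y⟩ ⊆ C_G(x²y) since powers of x²y commute with x²y; so |C_G(x²y)| ≥ |⟨x²y⟩| = 2.
By orbit–stabilizer, |C_G(x²y)| = |G| / |conj. class of x²y| = 8 / 2 = 4.
The 4 elements commuting with x²y are {e, x², y, x²y}.

Answer: {e, x², y, x²y}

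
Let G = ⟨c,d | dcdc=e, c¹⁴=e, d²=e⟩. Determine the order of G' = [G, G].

G' = [G, G] is generated by all commutators. The generator-pair commutators are: [c, d] = c².
The subgroup they normally generate is {e, c², c⁴, c⁶, c⁸, c¹⁰, c¹²}, of order 7.
Check: |G/G'| = 28/7 = 4 is the order of the abelianisation.

Answer: 7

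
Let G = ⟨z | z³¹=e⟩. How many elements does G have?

G is generated by a single element, so G is cyclic. The relator gives z³¹ = e and no smaller power is forced to be e, so the 31 powers {e, z, z², z³, z⁴, z⁵, z⁶, z⁷, z⁸, z⁹, z²², z²³, z²¹, z²⁰, z²⁴, z²⁵, z²⁶, z²⁷, z²⁸, z²⁹, z³⁰, z¹², z¹³, z¹¹, z¹⁰, z¹⁴, z¹⁵, z¹⁶, z¹⁷, z¹⁸, z¹⁹} are distinct. Hence |G| = 31.

Answer: 31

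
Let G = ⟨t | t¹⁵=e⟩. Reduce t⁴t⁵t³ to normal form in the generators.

Multiply left to right, reducing at each step:
  (t⁴) · t⁵ = t⁹
  (t⁹) · t³ = t¹²

Answer: t¹²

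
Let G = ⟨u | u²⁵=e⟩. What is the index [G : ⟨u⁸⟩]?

First find ord(u⁸) by computing successive powers:
  (u⁸)¹ = u⁸, (u⁸)² = u¹⁶, (u⁸)³ = u²⁴, (u⁸)⁴ = u⁷, (u⁸)⁵ = u¹⁵, (u⁸)⁶ = u²³, (u⁸)⁷ = u⁶, (u⁸)⁸ = u¹⁴, (u⁸)⁹ = u²², (u⁸)¹⁰ = u⁵, (u⁸)¹¹ = u¹³, (u⁸)¹² = u²¹, (u⁸)¹³ = u⁴, (u⁸)¹⁴ = u¹², (u⁸)¹⁵ = u²⁰, (u⁸)¹⁶ = u³, (u⁸)¹⁷ = u¹¹, (u⁸)¹⁸ = u¹⁹, (u⁸)¹⁹ = u², (u⁸)²⁰ = u¹⁰, (u⁸)²¹ = u¹⁸, (u⁸)²² = u, (u⁸)²³ = u⁹, (u⁸)²⁴ = u¹⁷, (u⁸)²⁵ = e.
So |⟨u⁸⟩| = ord(u⁸) = 25. With |G| = 25, by Lagrange [G : ⟨u⁸⟩] = 25/25 = 1.

Answer: 1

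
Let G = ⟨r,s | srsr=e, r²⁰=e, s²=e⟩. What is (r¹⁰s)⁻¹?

The order of (r¹⁰s) is 2 (smallest k with (r¹⁰s)ᵏ = e), so (r¹⁰s)⁻¹ = (r¹⁰s)¹ = r¹⁰s.
Check: (r¹⁰s) · (r¹⁰s) → (r¹⁰s) · r¹⁰ = s;   s · s = e, giving e as required.

Answer: r¹⁰s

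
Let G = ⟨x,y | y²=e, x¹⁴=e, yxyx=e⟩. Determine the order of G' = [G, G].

G' = [G, G] is generated by all commutators. The generator-pair commutators are: [x, y] = x².
The subgroup they normally generate is {e, x², x⁴, x⁶, x⁸, x¹⁰, x¹²}, of order 7.
Check: |G/G'| = 28/7 = 4 is the order of the abelianisation.

Answer: 7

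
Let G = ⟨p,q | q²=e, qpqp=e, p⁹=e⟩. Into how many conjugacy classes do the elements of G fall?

The conjugacy classes (representative and size) are:
  [e] (size 1), [p⁸] (size 2), [p⁷] (size 2), [p⁶] (size 2), [p⁵] (size 2), [p⁴q] (size 9).
Class equation: 1 + 2 + 2 + 2 + 2 + 9 = 18 = |G|. So G has 6 conjugacy classes.

Answer: 6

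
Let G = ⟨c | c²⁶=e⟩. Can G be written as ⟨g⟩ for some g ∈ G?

|G| = 26. The element c has order 26 (its powers give 26 distinct elements), so ⟨c⟩ = G and G is cyclic.

Answer: Yes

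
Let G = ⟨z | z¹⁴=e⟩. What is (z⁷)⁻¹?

The order of (z⁷) is 2 (smallest k with (z⁷)ᵏ = e), so (z⁷)⁻¹ = (z⁷)¹ = z⁷.
Check: (z⁷) · (z⁷) → (z⁷) · z⁷ = e, giving e as required.

Answer: z⁷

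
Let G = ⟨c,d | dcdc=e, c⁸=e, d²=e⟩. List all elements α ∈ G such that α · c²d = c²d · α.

⟨c²d⟩ ⊆ C_G(c²d) since powers of c²d commute with c²d; so |C_G(c²d)| ≥ |⟨c²d⟩| = 2.
By orbit–stabilizer, |C_G(c²d)| = |G| / |conj. class of c²d| = 16 / 4 = 4.
The 4 elements commuting with c²d are {e, c⁴, c²d, c⁶d}.

Answer: {e, c⁴, c²d, c⁶d}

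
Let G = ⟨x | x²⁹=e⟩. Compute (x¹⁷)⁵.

Compute successive powers of (x¹⁷), reducing at each step:
  (x¹⁷)²: (x¹⁷) · x¹⁷ = x⁵
  (x¹⁷)³: (x⁵) · x¹⁷ = x²²
  (x¹⁷)⁴: (x²²) · x¹⁷ = x¹⁰
  (x¹⁷)⁵: (x¹⁰) · x¹⁷ = x²⁷

Answer: x²⁷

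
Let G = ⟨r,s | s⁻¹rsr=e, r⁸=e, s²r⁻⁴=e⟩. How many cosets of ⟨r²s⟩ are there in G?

First find ord(r²s) by computing successive powers:
  (r²s)¹ = r²s, (r²s)² = r⁴, (r²s)³ = r²s⁻¹, (r²s)⁴ = e.
So |⟨r²s⟩| = ord(r²s) = 4. With |G| = 16, by Lagrange [G : ⟨r²s⟩] = 16/4 = 4.

Answer: 4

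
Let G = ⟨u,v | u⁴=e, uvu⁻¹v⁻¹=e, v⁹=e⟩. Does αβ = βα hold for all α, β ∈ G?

Each pair of generators commutes: u·v = uv = v·u. Since the generators pairwise commute, every element of G commutes with every other, so G is abelian.

Answer: Yes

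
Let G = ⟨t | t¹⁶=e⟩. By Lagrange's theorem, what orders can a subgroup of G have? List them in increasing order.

|G| = 16 = 2⁴. By Lagrange's theorem the order of any subgroup divides 16; the divisors of 16 are 1, 2, 4, 8, 16.

Answer: 1, 2, 4, 8, 16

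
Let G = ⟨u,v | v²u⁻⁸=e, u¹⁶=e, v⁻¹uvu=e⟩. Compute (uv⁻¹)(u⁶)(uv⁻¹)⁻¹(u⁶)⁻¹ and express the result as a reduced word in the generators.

[(uv⁻¹), (u⁶)] = (uv⁻¹)·(u⁶)·(uv⁻¹)⁻¹·(u⁶)⁻¹.
  (uv⁻¹) · (u⁶) = u³v
  (u³v) · (uv) = u¹⁰
  (u¹⁰) · (u¹⁰) = u⁴

Answer: u⁴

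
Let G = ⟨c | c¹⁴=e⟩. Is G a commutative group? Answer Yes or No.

G has a single generator, so G is cyclic and hence abelian.

Answer: Yes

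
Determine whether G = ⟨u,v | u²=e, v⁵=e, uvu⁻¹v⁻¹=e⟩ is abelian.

Each pair of generators commutes: u·v = uv = v·u. Since the generators pairwise commute, every element of G commutes with every other, so G is abelian.

Answer: Yes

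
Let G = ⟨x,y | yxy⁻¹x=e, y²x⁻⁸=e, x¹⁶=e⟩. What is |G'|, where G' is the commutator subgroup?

G' = [G, G] is generated by all commutators. The generator-pair commutators are: [x, y] = x².
The subgroup they normally generate is {e, x², x⁴, x⁶, x⁸, x¹⁰, x¹², x¹⁴}, of order 8.
Check: |G/G'| = 32/8 = 4 is the order of the abelianisation.

Answer: 8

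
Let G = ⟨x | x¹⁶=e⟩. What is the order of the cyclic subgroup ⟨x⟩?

|⟨x⟩| equals the order of x. Compute successive powers until reaching e:
  x¹ = x, x² = x², x³ = x³, x⁴ = x⁴, x⁵ = x⁵, x⁶ = x⁶, x⁷ = x⁷, x⁸ = x⁸, x⁹ = x⁹, x¹⁰ = x¹⁰, x¹¹ = x¹¹, x¹² = x¹², x¹³ = x¹³, x¹⁴ = x¹⁴, x¹⁵ = x¹⁵, x¹⁶ = e.
The smallest positive k with xᵏ = e is 16, so |⟨x⟩| = 16.

Answer: 16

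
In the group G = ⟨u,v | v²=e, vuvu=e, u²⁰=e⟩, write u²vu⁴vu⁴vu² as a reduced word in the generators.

Multiply left to right, reducing at each step:
  (u²) · v = u²v
  (u²v) · u⁴ = u¹⁸v
  (u¹⁸v) · v = u¹⁸
  (u¹⁸) · u⁴ = u²
  (u²) · v = u²v
  (u²v) · u² = v

Answer: v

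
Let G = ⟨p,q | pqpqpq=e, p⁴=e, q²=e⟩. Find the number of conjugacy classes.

The conjugacy classes (representative and size) are:
  [e] (size 1), [p³] (size 6), [p²qp²q] (size 3), [pqp³] (size 6), [qp³] (size 8).
Class equation: 1 + 6 + 3 + 6 + 8 = 24 = |G|. So G has 5 conjugacy classes.

Answer: 5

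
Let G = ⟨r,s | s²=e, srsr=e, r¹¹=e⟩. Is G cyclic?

Every cyclic group is abelian. But r·s = rs while s·r = r¹⁰s, so r·s ≠ s·r and G is not abelian. Hence G is not cyclic.

Answer: No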